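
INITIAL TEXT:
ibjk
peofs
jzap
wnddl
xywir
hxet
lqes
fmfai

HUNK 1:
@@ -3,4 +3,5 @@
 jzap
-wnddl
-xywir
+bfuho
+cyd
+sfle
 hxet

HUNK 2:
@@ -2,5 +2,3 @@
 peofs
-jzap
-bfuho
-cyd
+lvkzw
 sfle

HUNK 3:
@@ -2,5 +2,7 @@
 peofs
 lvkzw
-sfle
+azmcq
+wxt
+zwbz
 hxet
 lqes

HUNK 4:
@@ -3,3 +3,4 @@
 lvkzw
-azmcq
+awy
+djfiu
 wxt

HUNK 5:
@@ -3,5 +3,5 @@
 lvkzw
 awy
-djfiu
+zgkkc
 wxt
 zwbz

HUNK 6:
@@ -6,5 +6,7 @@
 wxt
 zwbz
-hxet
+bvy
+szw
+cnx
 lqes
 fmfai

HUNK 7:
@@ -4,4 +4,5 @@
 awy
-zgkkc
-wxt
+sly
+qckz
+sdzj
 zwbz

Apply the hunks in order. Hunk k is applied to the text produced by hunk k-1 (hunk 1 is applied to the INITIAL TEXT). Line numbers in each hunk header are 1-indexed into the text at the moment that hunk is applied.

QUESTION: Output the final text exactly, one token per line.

Hunk 1: at line 3 remove [wnddl,xywir] add [bfuho,cyd,sfle] -> 9 lines: ibjk peofs jzap bfuho cyd sfle hxet lqes fmfai
Hunk 2: at line 2 remove [jzap,bfuho,cyd] add [lvkzw] -> 7 lines: ibjk peofs lvkzw sfle hxet lqes fmfai
Hunk 3: at line 2 remove [sfle] add [azmcq,wxt,zwbz] -> 9 lines: ibjk peofs lvkzw azmcq wxt zwbz hxet lqes fmfai
Hunk 4: at line 3 remove [azmcq] add [awy,djfiu] -> 10 lines: ibjk peofs lvkzw awy djfiu wxt zwbz hxet lqes fmfai
Hunk 5: at line 3 remove [djfiu] add [zgkkc] -> 10 lines: ibjk peofs lvkzw awy zgkkc wxt zwbz hxet lqes fmfai
Hunk 6: at line 6 remove [hxet] add [bvy,szw,cnx] -> 12 lines: ibjk peofs lvkzw awy zgkkc wxt zwbz bvy szw cnx lqes fmfai
Hunk 7: at line 4 remove [zgkkc,wxt] add [sly,qckz,sdzj] -> 13 lines: ibjk peofs lvkzw awy sly qckz sdzj zwbz bvy szw cnx lqes fmfai

Answer: ibjk
peofs
lvkzw
awy
sly
qckz
sdzj
zwbz
bvy
szw
cnx
lqes
fmfai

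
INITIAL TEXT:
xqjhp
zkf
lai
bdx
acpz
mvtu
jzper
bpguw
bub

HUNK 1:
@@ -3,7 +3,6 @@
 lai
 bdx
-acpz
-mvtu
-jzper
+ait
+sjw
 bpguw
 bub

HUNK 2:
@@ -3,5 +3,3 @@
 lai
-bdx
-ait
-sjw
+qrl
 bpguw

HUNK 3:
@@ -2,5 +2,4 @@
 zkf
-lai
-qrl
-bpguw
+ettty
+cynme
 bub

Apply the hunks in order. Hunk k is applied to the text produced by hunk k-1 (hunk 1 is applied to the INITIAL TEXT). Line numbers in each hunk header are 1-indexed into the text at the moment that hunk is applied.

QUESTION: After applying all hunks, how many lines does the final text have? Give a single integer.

Hunk 1: at line 3 remove [acpz,mvtu,jzper] add [ait,sjw] -> 8 lines: xqjhp zkf lai bdx ait sjw bpguw bub
Hunk 2: at line 3 remove [bdx,ait,sjw] add [qrl] -> 6 lines: xqjhp zkf lai qrl bpguw bub
Hunk 3: at line 2 remove [lai,qrl,bpguw] add [ettty,cynme] -> 5 lines: xqjhp zkf ettty cynme bub
Final line count: 5

Answer: 5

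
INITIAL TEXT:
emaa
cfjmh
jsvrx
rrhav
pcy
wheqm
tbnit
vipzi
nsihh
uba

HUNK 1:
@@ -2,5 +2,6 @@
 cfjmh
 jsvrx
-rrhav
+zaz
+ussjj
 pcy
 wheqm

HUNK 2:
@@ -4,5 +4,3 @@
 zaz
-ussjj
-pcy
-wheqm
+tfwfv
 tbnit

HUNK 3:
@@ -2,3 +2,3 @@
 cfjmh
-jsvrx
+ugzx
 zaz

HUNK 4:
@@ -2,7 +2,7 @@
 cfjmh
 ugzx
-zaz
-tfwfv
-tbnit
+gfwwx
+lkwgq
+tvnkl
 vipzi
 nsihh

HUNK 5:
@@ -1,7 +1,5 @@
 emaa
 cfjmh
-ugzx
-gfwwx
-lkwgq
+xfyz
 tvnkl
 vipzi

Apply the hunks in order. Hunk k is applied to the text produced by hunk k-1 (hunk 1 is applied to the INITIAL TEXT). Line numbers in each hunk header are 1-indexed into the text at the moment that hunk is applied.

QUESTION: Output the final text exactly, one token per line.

Hunk 1: at line 2 remove [rrhav] add [zaz,ussjj] -> 11 lines: emaa cfjmh jsvrx zaz ussjj pcy wheqm tbnit vipzi nsihh uba
Hunk 2: at line 4 remove [ussjj,pcy,wheqm] add [tfwfv] -> 9 lines: emaa cfjmh jsvrx zaz tfwfv tbnit vipzi nsihh uba
Hunk 3: at line 2 remove [jsvrx] add [ugzx] -> 9 lines: emaa cfjmh ugzx zaz tfwfv tbnit vipzi nsihh uba
Hunk 4: at line 2 remove [zaz,tfwfv,tbnit] add [gfwwx,lkwgq,tvnkl] -> 9 lines: emaa cfjmh ugzx gfwwx lkwgq tvnkl vipzi nsihh uba
Hunk 5: at line 1 remove [ugzx,gfwwx,lkwgq] add [xfyz] -> 7 lines: emaa cfjmh xfyz tvnkl vipzi nsihh uba

Answer: emaa
cfjmh
xfyz
tvnkl
vipzi
nsihh
uba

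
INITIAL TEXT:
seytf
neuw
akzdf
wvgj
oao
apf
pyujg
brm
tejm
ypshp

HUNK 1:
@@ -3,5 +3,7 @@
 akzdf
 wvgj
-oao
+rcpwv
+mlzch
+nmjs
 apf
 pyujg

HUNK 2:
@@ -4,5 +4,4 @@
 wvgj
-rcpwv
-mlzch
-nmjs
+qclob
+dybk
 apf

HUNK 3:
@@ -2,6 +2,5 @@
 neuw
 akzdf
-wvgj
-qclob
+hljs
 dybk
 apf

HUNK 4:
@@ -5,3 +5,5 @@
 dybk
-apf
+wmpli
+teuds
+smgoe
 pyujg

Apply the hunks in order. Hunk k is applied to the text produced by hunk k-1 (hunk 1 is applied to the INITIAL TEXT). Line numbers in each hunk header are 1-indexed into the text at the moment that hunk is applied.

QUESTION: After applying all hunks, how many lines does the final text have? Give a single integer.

Answer: 12

Derivation:
Hunk 1: at line 3 remove [oao] add [rcpwv,mlzch,nmjs] -> 12 lines: seytf neuw akzdf wvgj rcpwv mlzch nmjs apf pyujg brm tejm ypshp
Hunk 2: at line 4 remove [rcpwv,mlzch,nmjs] add [qclob,dybk] -> 11 lines: seytf neuw akzdf wvgj qclob dybk apf pyujg brm tejm ypshp
Hunk 3: at line 2 remove [wvgj,qclob] add [hljs] -> 10 lines: seytf neuw akzdf hljs dybk apf pyujg brm tejm ypshp
Hunk 4: at line 5 remove [apf] add [wmpli,teuds,smgoe] -> 12 lines: seytf neuw akzdf hljs dybk wmpli teuds smgoe pyujg brm tejm ypshp
Final line count: 12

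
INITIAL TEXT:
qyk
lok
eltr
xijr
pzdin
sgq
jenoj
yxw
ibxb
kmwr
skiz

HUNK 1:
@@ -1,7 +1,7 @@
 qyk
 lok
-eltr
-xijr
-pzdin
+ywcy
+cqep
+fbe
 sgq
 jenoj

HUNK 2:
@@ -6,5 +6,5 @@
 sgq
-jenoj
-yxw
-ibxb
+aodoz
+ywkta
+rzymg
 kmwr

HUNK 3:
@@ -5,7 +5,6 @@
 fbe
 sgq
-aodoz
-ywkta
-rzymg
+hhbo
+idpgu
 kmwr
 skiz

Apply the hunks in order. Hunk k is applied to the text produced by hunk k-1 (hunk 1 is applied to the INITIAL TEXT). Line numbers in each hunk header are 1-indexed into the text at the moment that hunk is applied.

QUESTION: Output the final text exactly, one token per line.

Answer: qyk
lok
ywcy
cqep
fbe
sgq
hhbo
idpgu
kmwr
skiz

Derivation:
Hunk 1: at line 1 remove [eltr,xijr,pzdin] add [ywcy,cqep,fbe] -> 11 lines: qyk lok ywcy cqep fbe sgq jenoj yxw ibxb kmwr skiz
Hunk 2: at line 6 remove [jenoj,yxw,ibxb] add [aodoz,ywkta,rzymg] -> 11 lines: qyk lok ywcy cqep fbe sgq aodoz ywkta rzymg kmwr skiz
Hunk 3: at line 5 remove [aodoz,ywkta,rzymg] add [hhbo,idpgu] -> 10 lines: qyk lok ywcy cqep fbe sgq hhbo idpgu kmwr skiz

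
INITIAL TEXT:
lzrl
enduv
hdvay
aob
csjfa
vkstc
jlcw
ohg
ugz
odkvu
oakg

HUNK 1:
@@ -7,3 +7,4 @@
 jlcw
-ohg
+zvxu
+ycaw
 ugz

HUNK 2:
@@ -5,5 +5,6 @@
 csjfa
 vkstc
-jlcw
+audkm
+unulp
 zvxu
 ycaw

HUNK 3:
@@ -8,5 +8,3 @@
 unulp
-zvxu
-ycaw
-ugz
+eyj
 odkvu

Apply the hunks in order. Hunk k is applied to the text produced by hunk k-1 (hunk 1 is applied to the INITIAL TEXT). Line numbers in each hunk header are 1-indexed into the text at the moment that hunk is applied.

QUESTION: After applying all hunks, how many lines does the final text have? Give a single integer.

Hunk 1: at line 7 remove [ohg] add [zvxu,ycaw] -> 12 lines: lzrl enduv hdvay aob csjfa vkstc jlcw zvxu ycaw ugz odkvu oakg
Hunk 2: at line 5 remove [jlcw] add [audkm,unulp] -> 13 lines: lzrl enduv hdvay aob csjfa vkstc audkm unulp zvxu ycaw ugz odkvu oakg
Hunk 3: at line 8 remove [zvxu,ycaw,ugz] add [eyj] -> 11 lines: lzrl enduv hdvay aob csjfa vkstc audkm unulp eyj odkvu oakg
Final line count: 11

Answer: 11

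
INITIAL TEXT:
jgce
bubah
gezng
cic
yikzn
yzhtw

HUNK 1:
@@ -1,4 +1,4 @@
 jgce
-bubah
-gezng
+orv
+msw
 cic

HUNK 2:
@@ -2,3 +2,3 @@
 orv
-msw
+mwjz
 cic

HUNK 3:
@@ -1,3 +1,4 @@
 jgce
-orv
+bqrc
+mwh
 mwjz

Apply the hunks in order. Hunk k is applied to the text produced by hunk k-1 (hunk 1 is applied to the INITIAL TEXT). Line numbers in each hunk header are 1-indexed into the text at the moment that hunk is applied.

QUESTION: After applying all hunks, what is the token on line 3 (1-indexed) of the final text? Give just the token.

Answer: mwh

Derivation:
Hunk 1: at line 1 remove [bubah,gezng] add [orv,msw] -> 6 lines: jgce orv msw cic yikzn yzhtw
Hunk 2: at line 2 remove [msw] add [mwjz] -> 6 lines: jgce orv mwjz cic yikzn yzhtw
Hunk 3: at line 1 remove [orv] add [bqrc,mwh] -> 7 lines: jgce bqrc mwh mwjz cic yikzn yzhtw
Final line 3: mwh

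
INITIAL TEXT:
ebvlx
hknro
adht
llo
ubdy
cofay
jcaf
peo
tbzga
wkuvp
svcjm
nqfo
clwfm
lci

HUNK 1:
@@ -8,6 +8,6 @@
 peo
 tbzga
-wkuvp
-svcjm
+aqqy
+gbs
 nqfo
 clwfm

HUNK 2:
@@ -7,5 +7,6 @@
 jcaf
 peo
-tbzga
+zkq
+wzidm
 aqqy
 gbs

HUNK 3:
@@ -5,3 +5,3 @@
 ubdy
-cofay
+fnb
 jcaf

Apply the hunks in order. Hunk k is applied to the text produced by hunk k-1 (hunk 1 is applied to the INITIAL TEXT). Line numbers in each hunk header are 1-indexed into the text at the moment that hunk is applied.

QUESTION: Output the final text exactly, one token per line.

Hunk 1: at line 8 remove [wkuvp,svcjm] add [aqqy,gbs] -> 14 lines: ebvlx hknro adht llo ubdy cofay jcaf peo tbzga aqqy gbs nqfo clwfm lci
Hunk 2: at line 7 remove [tbzga] add [zkq,wzidm] -> 15 lines: ebvlx hknro adht llo ubdy cofay jcaf peo zkq wzidm aqqy gbs nqfo clwfm lci
Hunk 3: at line 5 remove [cofay] add [fnb] -> 15 lines: ebvlx hknro adht llo ubdy fnb jcaf peo zkq wzidm aqqy gbs nqfo clwfm lci

Answer: ebvlx
hknro
adht
llo
ubdy
fnb
jcaf
peo
zkq
wzidm
aqqy
gbs
nqfo
clwfm
lci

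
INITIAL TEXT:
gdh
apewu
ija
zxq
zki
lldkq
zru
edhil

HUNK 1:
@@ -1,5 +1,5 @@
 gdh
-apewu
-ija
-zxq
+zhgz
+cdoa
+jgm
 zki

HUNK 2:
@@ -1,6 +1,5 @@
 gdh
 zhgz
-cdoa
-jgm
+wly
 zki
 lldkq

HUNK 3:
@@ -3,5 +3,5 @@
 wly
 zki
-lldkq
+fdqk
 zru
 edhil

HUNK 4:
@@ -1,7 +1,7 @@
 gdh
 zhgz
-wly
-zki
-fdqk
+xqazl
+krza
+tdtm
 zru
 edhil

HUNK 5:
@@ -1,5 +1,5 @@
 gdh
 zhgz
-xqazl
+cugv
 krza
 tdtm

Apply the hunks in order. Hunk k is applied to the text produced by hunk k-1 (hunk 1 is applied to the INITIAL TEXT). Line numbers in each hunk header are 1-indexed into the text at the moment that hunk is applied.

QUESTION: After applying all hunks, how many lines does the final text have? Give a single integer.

Hunk 1: at line 1 remove [apewu,ija,zxq] add [zhgz,cdoa,jgm] -> 8 lines: gdh zhgz cdoa jgm zki lldkq zru edhil
Hunk 2: at line 1 remove [cdoa,jgm] add [wly] -> 7 lines: gdh zhgz wly zki lldkq zru edhil
Hunk 3: at line 3 remove [lldkq] add [fdqk] -> 7 lines: gdh zhgz wly zki fdqk zru edhil
Hunk 4: at line 1 remove [wly,zki,fdqk] add [xqazl,krza,tdtm] -> 7 lines: gdh zhgz xqazl krza tdtm zru edhil
Hunk 5: at line 1 remove [xqazl] add [cugv] -> 7 lines: gdh zhgz cugv krza tdtm zru edhil
Final line count: 7

Answer: 7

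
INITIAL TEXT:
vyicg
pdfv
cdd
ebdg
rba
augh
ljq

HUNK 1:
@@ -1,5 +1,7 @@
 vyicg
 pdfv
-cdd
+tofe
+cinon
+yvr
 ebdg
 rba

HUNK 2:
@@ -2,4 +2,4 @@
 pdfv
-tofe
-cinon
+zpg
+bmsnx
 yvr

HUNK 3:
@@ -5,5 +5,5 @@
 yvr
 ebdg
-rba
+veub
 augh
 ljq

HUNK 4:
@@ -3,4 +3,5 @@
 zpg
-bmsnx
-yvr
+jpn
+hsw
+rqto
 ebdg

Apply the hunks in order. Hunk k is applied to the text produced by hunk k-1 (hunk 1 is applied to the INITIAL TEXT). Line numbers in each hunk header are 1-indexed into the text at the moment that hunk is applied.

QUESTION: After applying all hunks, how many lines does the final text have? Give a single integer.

Answer: 10

Derivation:
Hunk 1: at line 1 remove [cdd] add [tofe,cinon,yvr] -> 9 lines: vyicg pdfv tofe cinon yvr ebdg rba augh ljq
Hunk 2: at line 2 remove [tofe,cinon] add [zpg,bmsnx] -> 9 lines: vyicg pdfv zpg bmsnx yvr ebdg rba augh ljq
Hunk 3: at line 5 remove [rba] add [veub] -> 9 lines: vyicg pdfv zpg bmsnx yvr ebdg veub augh ljq
Hunk 4: at line 3 remove [bmsnx,yvr] add [jpn,hsw,rqto] -> 10 lines: vyicg pdfv zpg jpn hsw rqto ebdg veub augh ljq
Final line count: 10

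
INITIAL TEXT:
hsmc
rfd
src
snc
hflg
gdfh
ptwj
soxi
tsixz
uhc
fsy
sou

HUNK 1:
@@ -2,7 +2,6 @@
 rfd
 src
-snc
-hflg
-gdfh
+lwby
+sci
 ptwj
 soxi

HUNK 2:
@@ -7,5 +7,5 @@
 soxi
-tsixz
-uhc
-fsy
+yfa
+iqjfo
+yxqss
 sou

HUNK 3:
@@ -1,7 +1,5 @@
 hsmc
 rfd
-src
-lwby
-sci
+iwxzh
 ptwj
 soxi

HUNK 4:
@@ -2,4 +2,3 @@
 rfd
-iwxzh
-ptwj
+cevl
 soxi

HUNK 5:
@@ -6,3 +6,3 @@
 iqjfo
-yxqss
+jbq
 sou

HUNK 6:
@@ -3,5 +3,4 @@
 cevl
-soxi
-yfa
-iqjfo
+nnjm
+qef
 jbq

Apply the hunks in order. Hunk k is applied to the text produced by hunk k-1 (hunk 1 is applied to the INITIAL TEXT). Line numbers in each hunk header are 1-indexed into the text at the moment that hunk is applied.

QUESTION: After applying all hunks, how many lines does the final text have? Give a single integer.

Hunk 1: at line 2 remove [snc,hflg,gdfh] add [lwby,sci] -> 11 lines: hsmc rfd src lwby sci ptwj soxi tsixz uhc fsy sou
Hunk 2: at line 7 remove [tsixz,uhc,fsy] add [yfa,iqjfo,yxqss] -> 11 lines: hsmc rfd src lwby sci ptwj soxi yfa iqjfo yxqss sou
Hunk 3: at line 1 remove [src,lwby,sci] add [iwxzh] -> 9 lines: hsmc rfd iwxzh ptwj soxi yfa iqjfo yxqss sou
Hunk 4: at line 2 remove [iwxzh,ptwj] add [cevl] -> 8 lines: hsmc rfd cevl soxi yfa iqjfo yxqss sou
Hunk 5: at line 6 remove [yxqss] add [jbq] -> 8 lines: hsmc rfd cevl soxi yfa iqjfo jbq sou
Hunk 6: at line 3 remove [soxi,yfa,iqjfo] add [nnjm,qef] -> 7 lines: hsmc rfd cevl nnjm qef jbq sou
Final line count: 7

Answer: 7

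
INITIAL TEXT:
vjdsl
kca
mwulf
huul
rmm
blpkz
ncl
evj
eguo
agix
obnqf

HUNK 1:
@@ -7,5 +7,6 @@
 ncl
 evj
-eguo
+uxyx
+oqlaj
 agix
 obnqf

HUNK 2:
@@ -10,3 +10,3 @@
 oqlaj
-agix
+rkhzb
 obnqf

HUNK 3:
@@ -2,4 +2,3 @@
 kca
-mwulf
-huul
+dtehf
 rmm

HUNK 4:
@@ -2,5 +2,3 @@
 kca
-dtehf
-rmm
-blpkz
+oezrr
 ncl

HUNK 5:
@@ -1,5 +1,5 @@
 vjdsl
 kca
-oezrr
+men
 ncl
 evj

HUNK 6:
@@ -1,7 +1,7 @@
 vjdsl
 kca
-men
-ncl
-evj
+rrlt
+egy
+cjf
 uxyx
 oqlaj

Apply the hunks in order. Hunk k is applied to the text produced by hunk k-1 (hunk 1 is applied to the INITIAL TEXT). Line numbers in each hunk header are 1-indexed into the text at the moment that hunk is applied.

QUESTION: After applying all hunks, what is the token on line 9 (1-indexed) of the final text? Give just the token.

Answer: obnqf

Derivation:
Hunk 1: at line 7 remove [eguo] add [uxyx,oqlaj] -> 12 lines: vjdsl kca mwulf huul rmm blpkz ncl evj uxyx oqlaj agix obnqf
Hunk 2: at line 10 remove [agix] add [rkhzb] -> 12 lines: vjdsl kca mwulf huul rmm blpkz ncl evj uxyx oqlaj rkhzb obnqf
Hunk 3: at line 2 remove [mwulf,huul] add [dtehf] -> 11 lines: vjdsl kca dtehf rmm blpkz ncl evj uxyx oqlaj rkhzb obnqf
Hunk 4: at line 2 remove [dtehf,rmm,blpkz] add [oezrr] -> 9 lines: vjdsl kca oezrr ncl evj uxyx oqlaj rkhzb obnqf
Hunk 5: at line 1 remove [oezrr] add [men] -> 9 lines: vjdsl kca men ncl evj uxyx oqlaj rkhzb obnqf
Hunk 6: at line 1 remove [men,ncl,evj] add [rrlt,egy,cjf] -> 9 lines: vjdsl kca rrlt egy cjf uxyx oqlaj rkhzb obnqf
Final line 9: obnqf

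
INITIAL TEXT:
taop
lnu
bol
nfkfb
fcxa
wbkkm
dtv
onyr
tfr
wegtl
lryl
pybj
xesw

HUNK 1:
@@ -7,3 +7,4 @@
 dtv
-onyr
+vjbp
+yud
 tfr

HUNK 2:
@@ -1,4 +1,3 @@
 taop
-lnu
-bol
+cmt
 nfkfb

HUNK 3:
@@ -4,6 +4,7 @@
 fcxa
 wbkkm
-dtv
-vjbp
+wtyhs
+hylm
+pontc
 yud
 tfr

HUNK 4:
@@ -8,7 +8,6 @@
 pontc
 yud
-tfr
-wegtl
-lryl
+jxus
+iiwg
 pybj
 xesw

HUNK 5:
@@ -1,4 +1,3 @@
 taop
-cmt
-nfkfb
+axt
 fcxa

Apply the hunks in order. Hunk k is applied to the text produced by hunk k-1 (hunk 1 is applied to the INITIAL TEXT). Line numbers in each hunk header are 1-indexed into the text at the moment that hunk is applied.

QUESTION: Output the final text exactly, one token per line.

Answer: taop
axt
fcxa
wbkkm
wtyhs
hylm
pontc
yud
jxus
iiwg
pybj
xesw

Derivation:
Hunk 1: at line 7 remove [onyr] add [vjbp,yud] -> 14 lines: taop lnu bol nfkfb fcxa wbkkm dtv vjbp yud tfr wegtl lryl pybj xesw
Hunk 2: at line 1 remove [lnu,bol] add [cmt] -> 13 lines: taop cmt nfkfb fcxa wbkkm dtv vjbp yud tfr wegtl lryl pybj xesw
Hunk 3: at line 4 remove [dtv,vjbp] add [wtyhs,hylm,pontc] -> 14 lines: taop cmt nfkfb fcxa wbkkm wtyhs hylm pontc yud tfr wegtl lryl pybj xesw
Hunk 4: at line 8 remove [tfr,wegtl,lryl] add [jxus,iiwg] -> 13 lines: taop cmt nfkfb fcxa wbkkm wtyhs hylm pontc yud jxus iiwg pybj xesw
Hunk 5: at line 1 remove [cmt,nfkfb] add [axt] -> 12 lines: taop axt fcxa wbkkm wtyhs hylm pontc yud jxus iiwg pybj xesw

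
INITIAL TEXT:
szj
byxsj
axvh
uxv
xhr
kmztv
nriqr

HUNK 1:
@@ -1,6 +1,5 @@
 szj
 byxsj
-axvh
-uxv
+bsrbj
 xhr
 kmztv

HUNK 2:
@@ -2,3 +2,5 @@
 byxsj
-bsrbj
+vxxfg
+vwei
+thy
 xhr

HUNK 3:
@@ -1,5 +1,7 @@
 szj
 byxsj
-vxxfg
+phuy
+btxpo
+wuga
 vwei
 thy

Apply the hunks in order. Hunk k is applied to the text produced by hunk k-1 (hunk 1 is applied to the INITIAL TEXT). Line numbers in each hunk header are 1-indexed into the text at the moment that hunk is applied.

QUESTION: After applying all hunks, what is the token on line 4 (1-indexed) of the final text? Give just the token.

Hunk 1: at line 1 remove [axvh,uxv] add [bsrbj] -> 6 lines: szj byxsj bsrbj xhr kmztv nriqr
Hunk 2: at line 2 remove [bsrbj] add [vxxfg,vwei,thy] -> 8 lines: szj byxsj vxxfg vwei thy xhr kmztv nriqr
Hunk 3: at line 1 remove [vxxfg] add [phuy,btxpo,wuga] -> 10 lines: szj byxsj phuy btxpo wuga vwei thy xhr kmztv nriqr
Final line 4: btxpo

Answer: btxpo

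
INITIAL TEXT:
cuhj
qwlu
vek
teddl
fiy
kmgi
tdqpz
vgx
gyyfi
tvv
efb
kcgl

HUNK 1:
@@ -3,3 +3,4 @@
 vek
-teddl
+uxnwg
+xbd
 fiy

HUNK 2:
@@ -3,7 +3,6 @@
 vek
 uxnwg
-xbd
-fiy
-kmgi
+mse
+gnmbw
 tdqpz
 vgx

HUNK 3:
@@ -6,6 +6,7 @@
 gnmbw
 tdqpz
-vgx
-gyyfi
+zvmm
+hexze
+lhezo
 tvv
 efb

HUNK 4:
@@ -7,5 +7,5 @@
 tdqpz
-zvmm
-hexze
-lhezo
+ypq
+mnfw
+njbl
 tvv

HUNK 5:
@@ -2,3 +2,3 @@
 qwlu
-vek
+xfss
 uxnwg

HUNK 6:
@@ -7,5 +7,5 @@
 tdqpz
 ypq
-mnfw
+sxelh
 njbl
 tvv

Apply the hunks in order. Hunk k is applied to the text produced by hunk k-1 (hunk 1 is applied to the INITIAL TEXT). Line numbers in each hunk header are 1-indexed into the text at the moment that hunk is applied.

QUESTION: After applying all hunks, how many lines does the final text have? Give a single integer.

Hunk 1: at line 3 remove [teddl] add [uxnwg,xbd] -> 13 lines: cuhj qwlu vek uxnwg xbd fiy kmgi tdqpz vgx gyyfi tvv efb kcgl
Hunk 2: at line 3 remove [xbd,fiy,kmgi] add [mse,gnmbw] -> 12 lines: cuhj qwlu vek uxnwg mse gnmbw tdqpz vgx gyyfi tvv efb kcgl
Hunk 3: at line 6 remove [vgx,gyyfi] add [zvmm,hexze,lhezo] -> 13 lines: cuhj qwlu vek uxnwg mse gnmbw tdqpz zvmm hexze lhezo tvv efb kcgl
Hunk 4: at line 7 remove [zvmm,hexze,lhezo] add [ypq,mnfw,njbl] -> 13 lines: cuhj qwlu vek uxnwg mse gnmbw tdqpz ypq mnfw njbl tvv efb kcgl
Hunk 5: at line 2 remove [vek] add [xfss] -> 13 lines: cuhj qwlu xfss uxnwg mse gnmbw tdqpz ypq mnfw njbl tvv efb kcgl
Hunk 6: at line 7 remove [mnfw] add [sxelh] -> 13 lines: cuhj qwlu xfss uxnwg mse gnmbw tdqpz ypq sxelh njbl tvv efb kcgl
Final line count: 13

Answer: 13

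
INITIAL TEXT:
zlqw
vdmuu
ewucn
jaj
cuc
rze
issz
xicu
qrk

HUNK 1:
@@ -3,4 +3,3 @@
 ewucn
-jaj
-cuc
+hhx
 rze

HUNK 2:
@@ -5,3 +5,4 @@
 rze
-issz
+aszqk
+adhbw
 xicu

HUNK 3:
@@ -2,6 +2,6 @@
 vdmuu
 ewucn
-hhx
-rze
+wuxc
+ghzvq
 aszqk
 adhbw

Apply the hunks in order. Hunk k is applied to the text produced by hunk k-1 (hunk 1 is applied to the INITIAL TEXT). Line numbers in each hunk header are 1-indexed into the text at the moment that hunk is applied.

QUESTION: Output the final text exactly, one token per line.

Answer: zlqw
vdmuu
ewucn
wuxc
ghzvq
aszqk
adhbw
xicu
qrk

Derivation:
Hunk 1: at line 3 remove [jaj,cuc] add [hhx] -> 8 lines: zlqw vdmuu ewucn hhx rze issz xicu qrk
Hunk 2: at line 5 remove [issz] add [aszqk,adhbw] -> 9 lines: zlqw vdmuu ewucn hhx rze aszqk adhbw xicu qrk
Hunk 3: at line 2 remove [hhx,rze] add [wuxc,ghzvq] -> 9 lines: zlqw vdmuu ewucn wuxc ghzvq aszqk adhbw xicu qrk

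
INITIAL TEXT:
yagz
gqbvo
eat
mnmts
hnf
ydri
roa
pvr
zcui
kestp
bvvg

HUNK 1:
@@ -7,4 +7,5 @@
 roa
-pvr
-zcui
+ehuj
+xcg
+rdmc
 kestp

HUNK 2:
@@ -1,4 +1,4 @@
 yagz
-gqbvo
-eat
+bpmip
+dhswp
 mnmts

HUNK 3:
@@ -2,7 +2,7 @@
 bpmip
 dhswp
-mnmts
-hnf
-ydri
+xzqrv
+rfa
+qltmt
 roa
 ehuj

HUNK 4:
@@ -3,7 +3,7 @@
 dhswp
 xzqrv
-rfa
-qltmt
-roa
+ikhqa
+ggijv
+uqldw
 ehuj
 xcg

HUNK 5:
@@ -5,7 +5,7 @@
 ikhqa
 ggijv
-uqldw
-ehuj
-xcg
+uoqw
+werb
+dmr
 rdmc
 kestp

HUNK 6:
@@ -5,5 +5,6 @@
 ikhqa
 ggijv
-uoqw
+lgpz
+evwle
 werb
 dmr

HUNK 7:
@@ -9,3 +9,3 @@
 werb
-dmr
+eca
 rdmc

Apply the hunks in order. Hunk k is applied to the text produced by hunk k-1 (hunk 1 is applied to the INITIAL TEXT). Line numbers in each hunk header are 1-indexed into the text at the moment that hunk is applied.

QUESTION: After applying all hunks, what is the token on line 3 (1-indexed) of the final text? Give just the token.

Hunk 1: at line 7 remove [pvr,zcui] add [ehuj,xcg,rdmc] -> 12 lines: yagz gqbvo eat mnmts hnf ydri roa ehuj xcg rdmc kestp bvvg
Hunk 2: at line 1 remove [gqbvo,eat] add [bpmip,dhswp] -> 12 lines: yagz bpmip dhswp mnmts hnf ydri roa ehuj xcg rdmc kestp bvvg
Hunk 3: at line 2 remove [mnmts,hnf,ydri] add [xzqrv,rfa,qltmt] -> 12 lines: yagz bpmip dhswp xzqrv rfa qltmt roa ehuj xcg rdmc kestp bvvg
Hunk 4: at line 3 remove [rfa,qltmt,roa] add [ikhqa,ggijv,uqldw] -> 12 lines: yagz bpmip dhswp xzqrv ikhqa ggijv uqldw ehuj xcg rdmc kestp bvvg
Hunk 5: at line 5 remove [uqldw,ehuj,xcg] add [uoqw,werb,dmr] -> 12 lines: yagz bpmip dhswp xzqrv ikhqa ggijv uoqw werb dmr rdmc kestp bvvg
Hunk 6: at line 5 remove [uoqw] add [lgpz,evwle] -> 13 lines: yagz bpmip dhswp xzqrv ikhqa ggijv lgpz evwle werb dmr rdmc kestp bvvg
Hunk 7: at line 9 remove [dmr] add [eca] -> 13 lines: yagz bpmip dhswp xzqrv ikhqa ggijv lgpz evwle werb eca rdmc kestp bvvg
Final line 3: dhswp

Answer: dhswp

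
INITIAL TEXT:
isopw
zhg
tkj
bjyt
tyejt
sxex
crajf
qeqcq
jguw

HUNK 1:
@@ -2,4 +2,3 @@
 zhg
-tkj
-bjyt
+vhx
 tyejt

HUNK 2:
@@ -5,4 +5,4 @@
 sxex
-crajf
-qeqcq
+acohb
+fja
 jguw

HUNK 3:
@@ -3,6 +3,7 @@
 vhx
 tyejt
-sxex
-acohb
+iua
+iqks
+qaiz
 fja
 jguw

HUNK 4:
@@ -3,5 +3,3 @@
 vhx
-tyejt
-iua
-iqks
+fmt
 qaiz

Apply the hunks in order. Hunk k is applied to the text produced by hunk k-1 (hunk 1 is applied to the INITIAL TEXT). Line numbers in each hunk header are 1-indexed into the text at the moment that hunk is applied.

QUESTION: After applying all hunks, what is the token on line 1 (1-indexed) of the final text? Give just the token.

Hunk 1: at line 2 remove [tkj,bjyt] add [vhx] -> 8 lines: isopw zhg vhx tyejt sxex crajf qeqcq jguw
Hunk 2: at line 5 remove [crajf,qeqcq] add [acohb,fja] -> 8 lines: isopw zhg vhx tyejt sxex acohb fja jguw
Hunk 3: at line 3 remove [sxex,acohb] add [iua,iqks,qaiz] -> 9 lines: isopw zhg vhx tyejt iua iqks qaiz fja jguw
Hunk 4: at line 3 remove [tyejt,iua,iqks] add [fmt] -> 7 lines: isopw zhg vhx fmt qaiz fja jguw
Final line 1: isopw

Answer: isopw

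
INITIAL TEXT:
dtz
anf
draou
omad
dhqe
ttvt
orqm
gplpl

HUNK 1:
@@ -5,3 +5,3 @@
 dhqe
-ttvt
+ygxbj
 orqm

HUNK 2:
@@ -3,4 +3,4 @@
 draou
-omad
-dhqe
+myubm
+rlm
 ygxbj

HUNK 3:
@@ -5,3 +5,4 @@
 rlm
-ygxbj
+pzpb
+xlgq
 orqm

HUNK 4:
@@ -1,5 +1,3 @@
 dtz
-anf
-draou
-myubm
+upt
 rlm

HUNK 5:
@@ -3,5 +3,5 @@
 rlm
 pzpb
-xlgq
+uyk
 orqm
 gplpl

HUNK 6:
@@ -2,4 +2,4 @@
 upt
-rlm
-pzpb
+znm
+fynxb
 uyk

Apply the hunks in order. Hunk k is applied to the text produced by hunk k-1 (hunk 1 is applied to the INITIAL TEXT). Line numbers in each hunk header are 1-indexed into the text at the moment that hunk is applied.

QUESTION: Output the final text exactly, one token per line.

Answer: dtz
upt
znm
fynxb
uyk
orqm
gplpl

Derivation:
Hunk 1: at line 5 remove [ttvt] add [ygxbj] -> 8 lines: dtz anf draou omad dhqe ygxbj orqm gplpl
Hunk 2: at line 3 remove [omad,dhqe] add [myubm,rlm] -> 8 lines: dtz anf draou myubm rlm ygxbj orqm gplpl
Hunk 3: at line 5 remove [ygxbj] add [pzpb,xlgq] -> 9 lines: dtz anf draou myubm rlm pzpb xlgq orqm gplpl
Hunk 4: at line 1 remove [anf,draou,myubm] add [upt] -> 7 lines: dtz upt rlm pzpb xlgq orqm gplpl
Hunk 5: at line 3 remove [xlgq] add [uyk] -> 7 lines: dtz upt rlm pzpb uyk orqm gplpl
Hunk 6: at line 2 remove [rlm,pzpb] add [znm,fynxb] -> 7 lines: dtz upt znm fynxb uyk orqm gplpl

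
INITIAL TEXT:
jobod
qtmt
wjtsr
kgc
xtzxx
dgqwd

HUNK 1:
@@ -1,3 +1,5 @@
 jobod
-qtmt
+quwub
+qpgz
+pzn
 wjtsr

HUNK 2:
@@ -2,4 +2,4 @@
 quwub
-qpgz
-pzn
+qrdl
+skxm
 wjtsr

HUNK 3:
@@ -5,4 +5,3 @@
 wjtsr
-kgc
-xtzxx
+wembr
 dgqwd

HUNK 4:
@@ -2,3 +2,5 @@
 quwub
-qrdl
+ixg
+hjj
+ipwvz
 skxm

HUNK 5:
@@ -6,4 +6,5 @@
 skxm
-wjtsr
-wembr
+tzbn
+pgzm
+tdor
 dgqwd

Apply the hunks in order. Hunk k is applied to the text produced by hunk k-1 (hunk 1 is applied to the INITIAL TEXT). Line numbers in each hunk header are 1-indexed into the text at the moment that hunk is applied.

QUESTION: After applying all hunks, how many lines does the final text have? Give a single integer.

Hunk 1: at line 1 remove [qtmt] add [quwub,qpgz,pzn] -> 8 lines: jobod quwub qpgz pzn wjtsr kgc xtzxx dgqwd
Hunk 2: at line 2 remove [qpgz,pzn] add [qrdl,skxm] -> 8 lines: jobod quwub qrdl skxm wjtsr kgc xtzxx dgqwd
Hunk 3: at line 5 remove [kgc,xtzxx] add [wembr] -> 7 lines: jobod quwub qrdl skxm wjtsr wembr dgqwd
Hunk 4: at line 2 remove [qrdl] add [ixg,hjj,ipwvz] -> 9 lines: jobod quwub ixg hjj ipwvz skxm wjtsr wembr dgqwd
Hunk 5: at line 6 remove [wjtsr,wembr] add [tzbn,pgzm,tdor] -> 10 lines: jobod quwub ixg hjj ipwvz skxm tzbn pgzm tdor dgqwd
Final line count: 10

Answer: 10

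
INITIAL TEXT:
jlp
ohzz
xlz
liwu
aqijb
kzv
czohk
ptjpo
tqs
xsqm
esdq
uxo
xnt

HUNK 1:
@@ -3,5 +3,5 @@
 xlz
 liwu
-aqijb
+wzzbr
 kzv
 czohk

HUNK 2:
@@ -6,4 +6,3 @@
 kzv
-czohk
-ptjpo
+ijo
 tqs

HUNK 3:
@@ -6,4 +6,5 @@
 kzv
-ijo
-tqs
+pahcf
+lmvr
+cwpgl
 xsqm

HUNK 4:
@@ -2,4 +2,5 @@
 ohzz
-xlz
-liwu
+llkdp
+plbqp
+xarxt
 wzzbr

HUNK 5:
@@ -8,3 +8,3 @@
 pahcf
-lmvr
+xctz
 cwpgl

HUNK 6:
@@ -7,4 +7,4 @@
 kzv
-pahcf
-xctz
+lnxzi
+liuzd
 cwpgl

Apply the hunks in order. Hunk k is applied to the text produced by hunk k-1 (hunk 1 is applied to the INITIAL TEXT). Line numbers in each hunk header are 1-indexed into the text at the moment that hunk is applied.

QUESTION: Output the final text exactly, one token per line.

Hunk 1: at line 3 remove [aqijb] add [wzzbr] -> 13 lines: jlp ohzz xlz liwu wzzbr kzv czohk ptjpo tqs xsqm esdq uxo xnt
Hunk 2: at line 6 remove [czohk,ptjpo] add [ijo] -> 12 lines: jlp ohzz xlz liwu wzzbr kzv ijo tqs xsqm esdq uxo xnt
Hunk 3: at line 6 remove [ijo,tqs] add [pahcf,lmvr,cwpgl] -> 13 lines: jlp ohzz xlz liwu wzzbr kzv pahcf lmvr cwpgl xsqm esdq uxo xnt
Hunk 4: at line 2 remove [xlz,liwu] add [llkdp,plbqp,xarxt] -> 14 lines: jlp ohzz llkdp plbqp xarxt wzzbr kzv pahcf lmvr cwpgl xsqm esdq uxo xnt
Hunk 5: at line 8 remove [lmvr] add [xctz] -> 14 lines: jlp ohzz llkdp plbqp xarxt wzzbr kzv pahcf xctz cwpgl xsqm esdq uxo xnt
Hunk 6: at line 7 remove [pahcf,xctz] add [lnxzi,liuzd] -> 14 lines: jlp ohzz llkdp plbqp xarxt wzzbr kzv lnxzi liuzd cwpgl xsqm esdq uxo xnt

Answer: jlp
ohzz
llkdp
plbqp
xarxt
wzzbr
kzv
lnxzi
liuzd
cwpgl
xsqm
esdq
uxo
xnt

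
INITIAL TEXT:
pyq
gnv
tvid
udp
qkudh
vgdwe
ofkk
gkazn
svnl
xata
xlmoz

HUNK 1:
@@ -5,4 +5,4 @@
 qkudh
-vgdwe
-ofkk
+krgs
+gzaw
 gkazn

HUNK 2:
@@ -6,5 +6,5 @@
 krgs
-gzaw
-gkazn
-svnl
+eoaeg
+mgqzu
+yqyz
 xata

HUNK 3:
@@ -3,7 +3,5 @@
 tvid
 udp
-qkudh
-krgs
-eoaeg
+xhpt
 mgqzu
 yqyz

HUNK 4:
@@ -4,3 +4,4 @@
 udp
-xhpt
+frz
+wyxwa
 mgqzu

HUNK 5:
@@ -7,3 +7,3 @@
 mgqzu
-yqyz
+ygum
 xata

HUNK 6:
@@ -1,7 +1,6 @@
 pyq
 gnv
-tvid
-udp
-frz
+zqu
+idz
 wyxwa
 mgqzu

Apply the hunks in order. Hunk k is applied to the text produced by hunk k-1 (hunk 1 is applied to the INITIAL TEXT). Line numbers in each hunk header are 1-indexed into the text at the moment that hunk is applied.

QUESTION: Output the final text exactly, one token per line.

Answer: pyq
gnv
zqu
idz
wyxwa
mgqzu
ygum
xata
xlmoz

Derivation:
Hunk 1: at line 5 remove [vgdwe,ofkk] add [krgs,gzaw] -> 11 lines: pyq gnv tvid udp qkudh krgs gzaw gkazn svnl xata xlmoz
Hunk 2: at line 6 remove [gzaw,gkazn,svnl] add [eoaeg,mgqzu,yqyz] -> 11 lines: pyq gnv tvid udp qkudh krgs eoaeg mgqzu yqyz xata xlmoz
Hunk 3: at line 3 remove [qkudh,krgs,eoaeg] add [xhpt] -> 9 lines: pyq gnv tvid udp xhpt mgqzu yqyz xata xlmoz
Hunk 4: at line 4 remove [xhpt] add [frz,wyxwa] -> 10 lines: pyq gnv tvid udp frz wyxwa mgqzu yqyz xata xlmoz
Hunk 5: at line 7 remove [yqyz] add [ygum] -> 10 lines: pyq gnv tvid udp frz wyxwa mgqzu ygum xata xlmoz
Hunk 6: at line 1 remove [tvid,udp,frz] add [zqu,idz] -> 9 lines: pyq gnv zqu idz wyxwa mgqzu ygum xata xlmoz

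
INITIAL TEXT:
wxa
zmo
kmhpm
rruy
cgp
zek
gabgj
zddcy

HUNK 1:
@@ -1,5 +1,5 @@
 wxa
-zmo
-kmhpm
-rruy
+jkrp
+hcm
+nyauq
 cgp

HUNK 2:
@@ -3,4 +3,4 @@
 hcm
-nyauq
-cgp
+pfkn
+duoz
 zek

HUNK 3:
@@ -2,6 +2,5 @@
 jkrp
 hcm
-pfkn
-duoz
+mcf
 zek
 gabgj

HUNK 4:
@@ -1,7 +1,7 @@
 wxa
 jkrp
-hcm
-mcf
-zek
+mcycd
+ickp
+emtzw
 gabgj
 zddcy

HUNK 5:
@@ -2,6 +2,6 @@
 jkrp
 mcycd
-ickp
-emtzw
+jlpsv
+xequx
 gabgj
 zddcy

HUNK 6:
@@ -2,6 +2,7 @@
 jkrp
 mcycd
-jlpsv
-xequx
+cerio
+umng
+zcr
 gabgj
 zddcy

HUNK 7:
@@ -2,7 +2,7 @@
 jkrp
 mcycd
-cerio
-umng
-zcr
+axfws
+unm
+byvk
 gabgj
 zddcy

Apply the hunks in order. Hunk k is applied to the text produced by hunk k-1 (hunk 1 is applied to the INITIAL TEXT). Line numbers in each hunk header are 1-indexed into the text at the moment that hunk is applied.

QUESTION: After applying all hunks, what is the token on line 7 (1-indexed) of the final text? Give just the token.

Hunk 1: at line 1 remove [zmo,kmhpm,rruy] add [jkrp,hcm,nyauq] -> 8 lines: wxa jkrp hcm nyauq cgp zek gabgj zddcy
Hunk 2: at line 3 remove [nyauq,cgp] add [pfkn,duoz] -> 8 lines: wxa jkrp hcm pfkn duoz zek gabgj zddcy
Hunk 3: at line 2 remove [pfkn,duoz] add [mcf] -> 7 lines: wxa jkrp hcm mcf zek gabgj zddcy
Hunk 4: at line 1 remove [hcm,mcf,zek] add [mcycd,ickp,emtzw] -> 7 lines: wxa jkrp mcycd ickp emtzw gabgj zddcy
Hunk 5: at line 2 remove [ickp,emtzw] add [jlpsv,xequx] -> 7 lines: wxa jkrp mcycd jlpsv xequx gabgj zddcy
Hunk 6: at line 2 remove [jlpsv,xequx] add [cerio,umng,zcr] -> 8 lines: wxa jkrp mcycd cerio umng zcr gabgj zddcy
Hunk 7: at line 2 remove [cerio,umng,zcr] add [axfws,unm,byvk] -> 8 lines: wxa jkrp mcycd axfws unm byvk gabgj zddcy
Final line 7: gabgj

Answer: gabgj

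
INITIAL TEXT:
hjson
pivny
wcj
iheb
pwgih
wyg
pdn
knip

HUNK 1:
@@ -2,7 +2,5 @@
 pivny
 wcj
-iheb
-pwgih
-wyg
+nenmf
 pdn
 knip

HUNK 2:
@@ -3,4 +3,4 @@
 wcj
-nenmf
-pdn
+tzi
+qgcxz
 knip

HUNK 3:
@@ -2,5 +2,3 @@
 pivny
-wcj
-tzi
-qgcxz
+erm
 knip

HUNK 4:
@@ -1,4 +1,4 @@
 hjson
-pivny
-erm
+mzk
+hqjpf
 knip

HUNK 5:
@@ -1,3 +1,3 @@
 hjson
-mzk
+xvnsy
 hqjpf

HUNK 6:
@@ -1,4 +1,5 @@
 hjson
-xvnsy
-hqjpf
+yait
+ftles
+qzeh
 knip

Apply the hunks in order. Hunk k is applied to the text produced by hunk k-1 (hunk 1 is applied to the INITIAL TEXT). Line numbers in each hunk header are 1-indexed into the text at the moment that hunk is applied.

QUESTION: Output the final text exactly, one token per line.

Hunk 1: at line 2 remove [iheb,pwgih,wyg] add [nenmf] -> 6 lines: hjson pivny wcj nenmf pdn knip
Hunk 2: at line 3 remove [nenmf,pdn] add [tzi,qgcxz] -> 6 lines: hjson pivny wcj tzi qgcxz knip
Hunk 3: at line 2 remove [wcj,tzi,qgcxz] add [erm] -> 4 lines: hjson pivny erm knip
Hunk 4: at line 1 remove [pivny,erm] add [mzk,hqjpf] -> 4 lines: hjson mzk hqjpf knip
Hunk 5: at line 1 remove [mzk] add [xvnsy] -> 4 lines: hjson xvnsy hqjpf knip
Hunk 6: at line 1 remove [xvnsy,hqjpf] add [yait,ftles,qzeh] -> 5 lines: hjson yait ftles qzeh knip

Answer: hjson
yait
ftles
qzeh
knip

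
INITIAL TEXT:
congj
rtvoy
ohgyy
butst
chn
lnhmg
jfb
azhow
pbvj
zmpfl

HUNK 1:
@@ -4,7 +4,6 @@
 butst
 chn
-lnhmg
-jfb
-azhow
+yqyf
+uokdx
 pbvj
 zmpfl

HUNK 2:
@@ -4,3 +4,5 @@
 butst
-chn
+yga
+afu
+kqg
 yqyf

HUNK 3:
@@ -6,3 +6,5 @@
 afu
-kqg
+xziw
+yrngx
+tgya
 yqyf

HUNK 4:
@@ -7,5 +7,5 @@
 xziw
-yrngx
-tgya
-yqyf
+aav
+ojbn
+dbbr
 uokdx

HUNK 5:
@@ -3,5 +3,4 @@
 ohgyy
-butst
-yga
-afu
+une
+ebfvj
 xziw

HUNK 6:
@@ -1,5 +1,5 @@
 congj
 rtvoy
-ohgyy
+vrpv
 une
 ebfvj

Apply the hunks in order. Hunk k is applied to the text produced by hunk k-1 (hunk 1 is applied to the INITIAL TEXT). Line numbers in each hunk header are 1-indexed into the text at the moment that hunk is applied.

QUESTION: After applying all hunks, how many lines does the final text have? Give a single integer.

Answer: 12

Derivation:
Hunk 1: at line 4 remove [lnhmg,jfb,azhow] add [yqyf,uokdx] -> 9 lines: congj rtvoy ohgyy butst chn yqyf uokdx pbvj zmpfl
Hunk 2: at line 4 remove [chn] add [yga,afu,kqg] -> 11 lines: congj rtvoy ohgyy butst yga afu kqg yqyf uokdx pbvj zmpfl
Hunk 3: at line 6 remove [kqg] add [xziw,yrngx,tgya] -> 13 lines: congj rtvoy ohgyy butst yga afu xziw yrngx tgya yqyf uokdx pbvj zmpfl
Hunk 4: at line 7 remove [yrngx,tgya,yqyf] add [aav,ojbn,dbbr] -> 13 lines: congj rtvoy ohgyy butst yga afu xziw aav ojbn dbbr uokdx pbvj zmpfl
Hunk 5: at line 3 remove [butst,yga,afu] add [une,ebfvj] -> 12 lines: congj rtvoy ohgyy une ebfvj xziw aav ojbn dbbr uokdx pbvj zmpfl
Hunk 6: at line 1 remove [ohgyy] add [vrpv] -> 12 lines: congj rtvoy vrpv une ebfvj xziw aav ojbn dbbr uokdx pbvj zmpfl
Final line count: 12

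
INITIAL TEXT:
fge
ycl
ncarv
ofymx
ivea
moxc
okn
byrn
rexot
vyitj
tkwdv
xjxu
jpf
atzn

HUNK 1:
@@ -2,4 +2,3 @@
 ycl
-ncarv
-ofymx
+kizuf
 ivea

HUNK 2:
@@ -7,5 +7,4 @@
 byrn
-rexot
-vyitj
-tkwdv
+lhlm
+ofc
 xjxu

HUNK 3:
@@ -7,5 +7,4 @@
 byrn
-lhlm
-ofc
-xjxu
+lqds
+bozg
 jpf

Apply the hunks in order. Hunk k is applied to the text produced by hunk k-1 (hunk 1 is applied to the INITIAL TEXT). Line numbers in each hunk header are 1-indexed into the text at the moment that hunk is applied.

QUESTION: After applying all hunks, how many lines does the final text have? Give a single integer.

Hunk 1: at line 2 remove [ncarv,ofymx] add [kizuf] -> 13 lines: fge ycl kizuf ivea moxc okn byrn rexot vyitj tkwdv xjxu jpf atzn
Hunk 2: at line 7 remove [rexot,vyitj,tkwdv] add [lhlm,ofc] -> 12 lines: fge ycl kizuf ivea moxc okn byrn lhlm ofc xjxu jpf atzn
Hunk 3: at line 7 remove [lhlm,ofc,xjxu] add [lqds,bozg] -> 11 lines: fge ycl kizuf ivea moxc okn byrn lqds bozg jpf atzn
Final line count: 11

Answer: 11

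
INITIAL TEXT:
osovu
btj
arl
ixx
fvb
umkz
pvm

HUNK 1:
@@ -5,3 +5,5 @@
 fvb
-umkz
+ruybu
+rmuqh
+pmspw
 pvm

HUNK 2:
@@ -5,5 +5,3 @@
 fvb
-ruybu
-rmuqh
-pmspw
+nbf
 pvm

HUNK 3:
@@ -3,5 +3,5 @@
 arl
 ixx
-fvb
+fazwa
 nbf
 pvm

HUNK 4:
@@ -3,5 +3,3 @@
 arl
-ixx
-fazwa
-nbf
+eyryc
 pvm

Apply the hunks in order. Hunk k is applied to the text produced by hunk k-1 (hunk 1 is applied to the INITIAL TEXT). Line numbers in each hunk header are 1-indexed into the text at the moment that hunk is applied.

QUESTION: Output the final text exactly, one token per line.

Hunk 1: at line 5 remove [umkz] add [ruybu,rmuqh,pmspw] -> 9 lines: osovu btj arl ixx fvb ruybu rmuqh pmspw pvm
Hunk 2: at line 5 remove [ruybu,rmuqh,pmspw] add [nbf] -> 7 lines: osovu btj arl ixx fvb nbf pvm
Hunk 3: at line 3 remove [fvb] add [fazwa] -> 7 lines: osovu btj arl ixx fazwa nbf pvm
Hunk 4: at line 3 remove [ixx,fazwa,nbf] add [eyryc] -> 5 lines: osovu btj arl eyryc pvm

Answer: osovu
btj
arl
eyryc
pvm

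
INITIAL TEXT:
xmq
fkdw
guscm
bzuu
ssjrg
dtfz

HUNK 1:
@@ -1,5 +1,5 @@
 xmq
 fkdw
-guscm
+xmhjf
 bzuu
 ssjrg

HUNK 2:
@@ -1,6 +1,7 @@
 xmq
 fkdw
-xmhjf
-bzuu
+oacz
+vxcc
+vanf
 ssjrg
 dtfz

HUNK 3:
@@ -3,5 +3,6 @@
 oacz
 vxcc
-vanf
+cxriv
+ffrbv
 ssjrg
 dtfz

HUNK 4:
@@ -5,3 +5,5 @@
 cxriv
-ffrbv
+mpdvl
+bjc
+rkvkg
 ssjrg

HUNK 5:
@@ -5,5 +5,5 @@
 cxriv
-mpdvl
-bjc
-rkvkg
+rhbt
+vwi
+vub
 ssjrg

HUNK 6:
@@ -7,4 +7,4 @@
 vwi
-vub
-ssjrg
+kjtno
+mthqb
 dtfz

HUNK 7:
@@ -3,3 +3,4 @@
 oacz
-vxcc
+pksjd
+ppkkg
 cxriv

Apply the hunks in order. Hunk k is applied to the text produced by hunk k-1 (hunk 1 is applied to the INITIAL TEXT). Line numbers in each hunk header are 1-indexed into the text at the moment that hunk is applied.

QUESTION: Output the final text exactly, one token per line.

Answer: xmq
fkdw
oacz
pksjd
ppkkg
cxriv
rhbt
vwi
kjtno
mthqb
dtfz

Derivation:
Hunk 1: at line 1 remove [guscm] add [xmhjf] -> 6 lines: xmq fkdw xmhjf bzuu ssjrg dtfz
Hunk 2: at line 1 remove [xmhjf,bzuu] add [oacz,vxcc,vanf] -> 7 lines: xmq fkdw oacz vxcc vanf ssjrg dtfz
Hunk 3: at line 3 remove [vanf] add [cxriv,ffrbv] -> 8 lines: xmq fkdw oacz vxcc cxriv ffrbv ssjrg dtfz
Hunk 4: at line 5 remove [ffrbv] add [mpdvl,bjc,rkvkg] -> 10 lines: xmq fkdw oacz vxcc cxriv mpdvl bjc rkvkg ssjrg dtfz
Hunk 5: at line 5 remove [mpdvl,bjc,rkvkg] add [rhbt,vwi,vub] -> 10 lines: xmq fkdw oacz vxcc cxriv rhbt vwi vub ssjrg dtfz
Hunk 6: at line 7 remove [vub,ssjrg] add [kjtno,mthqb] -> 10 lines: xmq fkdw oacz vxcc cxriv rhbt vwi kjtno mthqb dtfz
Hunk 7: at line 3 remove [vxcc] add [pksjd,ppkkg] -> 11 lines: xmq fkdw oacz pksjd ppkkg cxriv rhbt vwi kjtno mthqb dtfz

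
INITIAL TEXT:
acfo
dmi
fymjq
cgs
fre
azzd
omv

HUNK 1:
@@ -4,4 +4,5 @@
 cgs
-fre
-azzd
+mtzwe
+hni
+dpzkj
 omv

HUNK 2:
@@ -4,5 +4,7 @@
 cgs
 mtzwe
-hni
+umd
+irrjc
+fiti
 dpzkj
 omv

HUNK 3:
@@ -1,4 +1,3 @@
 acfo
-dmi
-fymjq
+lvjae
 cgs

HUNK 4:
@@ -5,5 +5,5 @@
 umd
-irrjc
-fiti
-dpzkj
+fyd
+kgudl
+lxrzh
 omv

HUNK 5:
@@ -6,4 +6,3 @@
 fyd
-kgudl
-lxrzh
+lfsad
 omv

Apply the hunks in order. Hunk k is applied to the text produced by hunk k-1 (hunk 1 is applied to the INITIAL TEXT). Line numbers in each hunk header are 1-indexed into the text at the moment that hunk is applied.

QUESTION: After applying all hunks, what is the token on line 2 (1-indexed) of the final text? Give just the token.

Answer: lvjae

Derivation:
Hunk 1: at line 4 remove [fre,azzd] add [mtzwe,hni,dpzkj] -> 8 lines: acfo dmi fymjq cgs mtzwe hni dpzkj omv
Hunk 2: at line 4 remove [hni] add [umd,irrjc,fiti] -> 10 lines: acfo dmi fymjq cgs mtzwe umd irrjc fiti dpzkj omv
Hunk 3: at line 1 remove [dmi,fymjq] add [lvjae] -> 9 lines: acfo lvjae cgs mtzwe umd irrjc fiti dpzkj omv
Hunk 4: at line 5 remove [irrjc,fiti,dpzkj] add [fyd,kgudl,lxrzh] -> 9 lines: acfo lvjae cgs mtzwe umd fyd kgudl lxrzh omv
Hunk 5: at line 6 remove [kgudl,lxrzh] add [lfsad] -> 8 lines: acfo lvjae cgs mtzwe umd fyd lfsad omv
Final line 2: lvjae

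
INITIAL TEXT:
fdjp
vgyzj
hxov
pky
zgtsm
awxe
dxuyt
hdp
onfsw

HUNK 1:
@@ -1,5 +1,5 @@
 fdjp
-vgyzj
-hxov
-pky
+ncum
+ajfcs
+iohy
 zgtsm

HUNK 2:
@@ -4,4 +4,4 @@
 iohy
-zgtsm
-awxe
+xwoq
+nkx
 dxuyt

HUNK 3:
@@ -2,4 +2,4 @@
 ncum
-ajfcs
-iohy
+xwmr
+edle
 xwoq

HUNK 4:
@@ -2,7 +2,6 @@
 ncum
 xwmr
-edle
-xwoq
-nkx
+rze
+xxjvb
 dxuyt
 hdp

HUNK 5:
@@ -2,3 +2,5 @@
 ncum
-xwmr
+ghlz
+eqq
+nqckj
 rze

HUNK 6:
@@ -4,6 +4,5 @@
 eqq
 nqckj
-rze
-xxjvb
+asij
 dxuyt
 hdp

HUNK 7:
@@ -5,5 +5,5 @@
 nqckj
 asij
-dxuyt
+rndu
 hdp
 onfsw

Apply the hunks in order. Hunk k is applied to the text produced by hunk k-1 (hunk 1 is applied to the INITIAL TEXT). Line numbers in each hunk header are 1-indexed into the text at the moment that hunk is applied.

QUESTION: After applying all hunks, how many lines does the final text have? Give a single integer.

Hunk 1: at line 1 remove [vgyzj,hxov,pky] add [ncum,ajfcs,iohy] -> 9 lines: fdjp ncum ajfcs iohy zgtsm awxe dxuyt hdp onfsw
Hunk 2: at line 4 remove [zgtsm,awxe] add [xwoq,nkx] -> 9 lines: fdjp ncum ajfcs iohy xwoq nkx dxuyt hdp onfsw
Hunk 3: at line 2 remove [ajfcs,iohy] add [xwmr,edle] -> 9 lines: fdjp ncum xwmr edle xwoq nkx dxuyt hdp onfsw
Hunk 4: at line 2 remove [edle,xwoq,nkx] add [rze,xxjvb] -> 8 lines: fdjp ncum xwmr rze xxjvb dxuyt hdp onfsw
Hunk 5: at line 2 remove [xwmr] add [ghlz,eqq,nqckj] -> 10 lines: fdjp ncum ghlz eqq nqckj rze xxjvb dxuyt hdp onfsw
Hunk 6: at line 4 remove [rze,xxjvb] add [asij] -> 9 lines: fdjp ncum ghlz eqq nqckj asij dxuyt hdp onfsw
Hunk 7: at line 5 remove [dxuyt] add [rndu] -> 9 lines: fdjp ncum ghlz eqq nqckj asij rndu hdp onfsw
Final line count: 9

Answer: 9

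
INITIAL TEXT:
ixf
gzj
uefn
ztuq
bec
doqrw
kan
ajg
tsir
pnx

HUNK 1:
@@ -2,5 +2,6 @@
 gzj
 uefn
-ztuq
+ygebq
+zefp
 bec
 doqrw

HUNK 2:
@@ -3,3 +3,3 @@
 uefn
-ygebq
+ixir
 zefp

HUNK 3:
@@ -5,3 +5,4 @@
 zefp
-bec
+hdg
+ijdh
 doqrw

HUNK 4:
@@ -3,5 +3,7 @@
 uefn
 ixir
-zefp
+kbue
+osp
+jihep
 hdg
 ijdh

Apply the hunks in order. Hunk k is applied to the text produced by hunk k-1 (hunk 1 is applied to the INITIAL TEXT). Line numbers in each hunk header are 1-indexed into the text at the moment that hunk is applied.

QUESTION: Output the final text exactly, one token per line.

Answer: ixf
gzj
uefn
ixir
kbue
osp
jihep
hdg
ijdh
doqrw
kan
ajg
tsir
pnx

Derivation:
Hunk 1: at line 2 remove [ztuq] add [ygebq,zefp] -> 11 lines: ixf gzj uefn ygebq zefp bec doqrw kan ajg tsir pnx
Hunk 2: at line 3 remove [ygebq] add [ixir] -> 11 lines: ixf gzj uefn ixir zefp bec doqrw kan ajg tsir pnx
Hunk 3: at line 5 remove [bec] add [hdg,ijdh] -> 12 lines: ixf gzj uefn ixir zefp hdg ijdh doqrw kan ajg tsir pnx
Hunk 4: at line 3 remove [zefp] add [kbue,osp,jihep] -> 14 lines: ixf gzj uefn ixir kbue osp jihep hdg ijdh doqrw kan ajg tsir pnx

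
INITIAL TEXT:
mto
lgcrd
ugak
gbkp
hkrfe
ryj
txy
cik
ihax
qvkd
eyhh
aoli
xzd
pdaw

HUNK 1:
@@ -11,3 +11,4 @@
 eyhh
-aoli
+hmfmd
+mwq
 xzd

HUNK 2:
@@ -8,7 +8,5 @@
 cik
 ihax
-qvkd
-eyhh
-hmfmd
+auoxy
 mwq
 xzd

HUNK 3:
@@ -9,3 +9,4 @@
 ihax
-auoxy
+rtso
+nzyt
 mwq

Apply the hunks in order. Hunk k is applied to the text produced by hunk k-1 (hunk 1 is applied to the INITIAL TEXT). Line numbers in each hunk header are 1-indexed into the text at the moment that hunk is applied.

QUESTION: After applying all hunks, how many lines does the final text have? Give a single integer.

Hunk 1: at line 11 remove [aoli] add [hmfmd,mwq] -> 15 lines: mto lgcrd ugak gbkp hkrfe ryj txy cik ihax qvkd eyhh hmfmd mwq xzd pdaw
Hunk 2: at line 8 remove [qvkd,eyhh,hmfmd] add [auoxy] -> 13 lines: mto lgcrd ugak gbkp hkrfe ryj txy cik ihax auoxy mwq xzd pdaw
Hunk 3: at line 9 remove [auoxy] add [rtso,nzyt] -> 14 lines: mto lgcrd ugak gbkp hkrfe ryj txy cik ihax rtso nzyt mwq xzd pdaw
Final line count: 14

Answer: 14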